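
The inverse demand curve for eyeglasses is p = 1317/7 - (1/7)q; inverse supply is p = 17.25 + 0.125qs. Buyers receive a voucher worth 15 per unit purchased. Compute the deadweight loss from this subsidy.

Pre-subsidy: 1317/7 - (1/7)q = 17.25 + 0.125q gives q* = 638 and p* = 97.
With the rebate, buyers effectively pay pb = ps − 15, where ps is the price sellers receive.
On the curves, pb = 1317/7 - (1/7)q and ps = 17.25 + 0.125q; the wedge ps − pb = 15 gives 17.25 + 0.125q − (1317/7 - (1/7)q) = 15, so q' = 694.
Then pb = 1317/7 − (1/7)·694 = 89 and ps = 17.25 + 0.125·694 = 104.
The subsidy expands output by 694 − 638 = 56 past the efficient level; on those units the gap between marginal cost and willingness to pay runs from 0 up to 15.
DWL = ½ × 15 × 56 = 420.

Deadweight loss = 420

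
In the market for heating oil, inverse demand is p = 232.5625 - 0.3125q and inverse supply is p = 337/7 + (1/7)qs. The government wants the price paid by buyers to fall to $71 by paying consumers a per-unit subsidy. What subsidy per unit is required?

At a buyer price of 71, quantity demanded is 744.2 − 3.2·71 = 517.
Sellers supply 517 only when they receive ps = 337/7 + (1/7)·517 = 122.
s = ps − pb = 122 − 71 = 51.

Required subsidy s = $51 per unit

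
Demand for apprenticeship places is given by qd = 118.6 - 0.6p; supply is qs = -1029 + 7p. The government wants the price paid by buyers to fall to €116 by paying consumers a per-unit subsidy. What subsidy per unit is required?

Required subsidy s = €38 per unit

At a buyer price of 116, quantity demanded is 118.6 − 0.6·116 = 49.
Sellers supply 49 only when they receive ps with -1029 + 7·ps = 49, i.e. ps = 154.
s = ps − pb = 154 − 116 = 38.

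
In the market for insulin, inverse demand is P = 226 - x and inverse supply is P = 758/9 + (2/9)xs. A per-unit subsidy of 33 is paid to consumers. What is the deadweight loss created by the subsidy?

Pre-subsidy: 226 - x = 758/9 + (2/9)x gives x* = 116 and P* = 110.
With the rebate, buyers effectively pay Pb = Ps − 33, where Ps is the price sellers receive.
On the curves, Pb = 226 - x and Ps = 758/9 + (2/9)x; the wedge Ps − Pb = 33 gives 758/9 + (2/9)x − (226 - x) = 33, so x' = 143.
Then Pb = 226 − 1·143 = 83 and Ps = 758/9 + (2/9)·143 = 116.
The subsidy expands output by 143 − 116 = 27 past the efficient level; on those units the gap between marginal cost and willingness to pay runs from 0 up to 33.
DWL = ½ × 33 × 27 = 445.5.

Deadweight loss = 445.5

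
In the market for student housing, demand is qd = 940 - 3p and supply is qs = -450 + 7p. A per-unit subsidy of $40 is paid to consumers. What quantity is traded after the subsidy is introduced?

q' = 607

Pre-subsidy: 940 - 3p = -450 + 7p gives p* = 139, q* = 523.
With the rebate, buyers effectively pay pb = ps − 40, where ps is the price sellers receive.
Demand in terms of ps becomes qd = 940 − 3(ps − 40) = 1060 - 3ps. Setting this equal to supply: 1060 - 3ps = -450 + 7ps, so ps = 151.
Buyers pay pb = 151 − 40 = 111; q' = -450 + 7·151 = 607.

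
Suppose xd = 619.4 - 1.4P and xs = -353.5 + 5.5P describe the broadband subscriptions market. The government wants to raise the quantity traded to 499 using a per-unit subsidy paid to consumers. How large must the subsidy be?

Required subsidy s = 69 per unit

At x = 499, invert demand for the buyer price: Pb = (619.4 − 499)/1.4 = 86; invert supply for the seller price: Ps = (499 − (-353.5))/5.5 = 155.
The subsidy must fill the gap: s = Ps − Pb = 155 − 86 = 69.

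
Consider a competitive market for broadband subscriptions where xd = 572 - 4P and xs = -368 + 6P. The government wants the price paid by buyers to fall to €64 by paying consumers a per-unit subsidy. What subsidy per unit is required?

Required subsidy s = €50 per unit

At a buyer price of 64, quantity demanded is 572 − 4·64 = 316.
Sellers supply 316 only when they receive Ps with -368 + 6·Ps = 316, i.e. Ps = 114.
s = Ps − Pb = 114 − 64 = 50.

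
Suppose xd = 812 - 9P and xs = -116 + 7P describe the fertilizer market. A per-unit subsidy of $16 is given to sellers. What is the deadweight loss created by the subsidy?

Pre-subsidy: 812 - 9P = -116 + 7P gives P* = 58, x* = 290.
With the subsidy, sellers receive Ps = Pb + 16 for each unit, where Pb is the price buyers pay.
Supply in terms of Pb becomes xs = -116 + 7(Pb + 16) = -4 + 7Pb. Setting this equal to demand: 812 - 9Pb = -4 + 7Pb, so Pb = 51.
Sellers receive Ps = 51 + 16 = 67; x' = 812 − 9·51 = 353.
The subsidy expands output by 353 − 290 = 63 past the efficient level; on those units the gap between marginal cost and willingness to pay runs from 0 up to 16.
DWL = ½ × 16 × 63 = 504.

Deadweight loss = $504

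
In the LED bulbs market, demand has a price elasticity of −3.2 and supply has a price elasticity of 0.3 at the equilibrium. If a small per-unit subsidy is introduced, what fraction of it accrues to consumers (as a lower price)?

Consumer share = 3/35

For a small subsidy around the equilibrium, the benefit split depends on the relative slopes, which at a point are proportional to the elasticities.
Buyer share = εs/(εs + |εd|) = 0.3/(0.3 + 3.2) = 3/35; seller share = |εd|/(εs + |εd|) = 32/35.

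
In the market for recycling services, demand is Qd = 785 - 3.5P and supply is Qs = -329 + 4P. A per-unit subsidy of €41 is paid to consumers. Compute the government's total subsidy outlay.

Pre-subsidy: 785 - 3.5P = -329 + 4P gives P* = 2228/15, Q* = 3977/15.
With the rebate, buyers effectively pay Pb = Ps − 41, where Ps is the price sellers receive.
Demand in terms of Ps becomes Qd = 785 − 3.5(Ps − 41) = 928.5 - 3.5Ps. Setting this equal to supply: 928.5 - 3.5Ps = -329 + 4Ps, so Ps = 503/3.
Buyers pay Pb = 503/3 − 41 = 380/3; Q' = -329 + 4·(503/3) = 1025/3.
Government outlay = subsidy × quantity = 41 × 1025/3 = 42025/3.

Government cost = 42025/3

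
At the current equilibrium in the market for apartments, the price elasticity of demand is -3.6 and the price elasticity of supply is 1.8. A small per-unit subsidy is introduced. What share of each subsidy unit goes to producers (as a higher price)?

For a small subsidy around the equilibrium, the benefit split depends on the relative slopes, which at a point are proportional to the elasticities.
Buyer share = εs/(εs + |εd|) = 1.8/(1.8 + 3.6) = 1/3; seller share = |εd|/(εs + |εd|) = 2/3.
So producers capture 2/3 of the subsidy.

Producer share = 2/3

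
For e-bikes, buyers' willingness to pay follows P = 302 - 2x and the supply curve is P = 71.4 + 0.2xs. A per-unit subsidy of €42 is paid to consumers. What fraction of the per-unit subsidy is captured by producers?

Producer share = 1/11

Pre-subsidy: 302 - 2x = 71.4 + 0.2x gives x* = 1153/11 and P* = 1016/11.
With the rebate, buyers effectively pay Pb = Ps − 42, where Ps is the price sellers receive.
On the curves, Pb = 302 - 2x and Ps = 71.4 + 0.2x; the wedge Ps − Pb = 42 gives 71.4 + 0.2x − (302 - 2x) = 42, so x' = 1363/11.
Then Pb = 302 − 2·(1363/11) = 596/11 and Ps = 71.4 + 0.2·(1363/11) = 1058/11.
Buyers' price falls by P* − Pb = 1016/11 − 596/11 = 420/11; sellers' price rises by Ps − P* = 1058/11 − 1016/11 = 42/11.
So producers capture (42/11)/42 = 1/11 of each unit of subsidy.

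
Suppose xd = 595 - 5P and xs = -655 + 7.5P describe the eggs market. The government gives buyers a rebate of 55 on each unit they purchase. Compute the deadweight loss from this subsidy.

Deadweight loss = 4537.5

Pre-subsidy: 595 - 5P = -655 + 7.5P gives P* = 100, x* = 95.
With the rebate, buyers effectively pay Pb = Ps − 55, where Ps is the price sellers receive.
Demand in terms of Ps becomes xd = 595 − 5(Ps − 55) = 870 - 5Ps. Setting this equal to supply: 870 - 5Ps = -655 + 7.5Ps, so Ps = 122.
Buyers pay Pb = 122 − 55 = 67; x' = -655 + 7.5·122 = 260.
The subsidy expands output by 260 − 95 = 165 past the efficient level; on those units the gap between marginal cost and willingness to pay runs from 0 up to 55.
DWL = ½ × 55 × 165 = 4537.5.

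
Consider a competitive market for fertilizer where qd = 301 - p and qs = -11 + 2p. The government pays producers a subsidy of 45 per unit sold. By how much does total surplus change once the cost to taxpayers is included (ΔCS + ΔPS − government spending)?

Net change in total surplus = -675

Pre-subsidy: 301 - p = -11 + 2p gives p* = 104, q* = 197.
With the subsidy, sellers receive ps = pb + 45 for each unit, where pb is the price buyers pay.
Supply in terms of pb becomes qs = -11 + 2(pb + 45) = 79 + 2pb. Setting this equal to demand: 301 - pb = 79 + 2pb, so pb = 74.
Sellers receive ps = 74 + 45 = 119; q' = 301 − 1·74 = 227.
ΔCS = ½(197 + 227)(104 − 74) = 6360; ΔPS = ½(197 + 227)(119 − 104) = 3180.
Government spending = 45 × 227 = 10215.
Net change = 6360 + 3180 − 10215 = -675. The loss equals the DWL triangle ½·45·30.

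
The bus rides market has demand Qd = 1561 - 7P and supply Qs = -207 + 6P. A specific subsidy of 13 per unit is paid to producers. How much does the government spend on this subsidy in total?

Government cost = 8463

Pre-subsidy: 1561 - 7P = -207 + 6P gives P* = 136, Q* = 609.
With the subsidy, sellers receive Ps = Pb + 13 for each unit, where Pb is the price buyers pay.
Supply in terms of Pb becomes Qs = -207 + 6(Pb + 13) = -129 + 6Pb. Setting this equal to demand: 1561 - 7Pb = -129 + 6Pb, so Pb = 130.
Sellers receive Ps = 130 + 13 = 143; Q' = 1561 − 7·130 = 651.
Government outlay = subsidy × quantity = 13 × 651 = 8463.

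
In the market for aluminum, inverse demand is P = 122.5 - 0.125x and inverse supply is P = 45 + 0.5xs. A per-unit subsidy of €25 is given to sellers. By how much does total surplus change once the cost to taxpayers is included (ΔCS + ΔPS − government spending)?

Pre-subsidy: 122.5 - 0.125x = 45 + 0.5x gives x* = 124 and P* = 107.
With the subsidy, sellers receive Ps = Pb + 25 for each unit, where Pb is the price buyers pay.
On the curves, Pb = 122.5 - 0.125x and Ps = 45 + 0.5x; the wedge Ps − Pb = 25 gives 45 + 0.5x − (122.5 - 0.125x) = 25, so x' = 164.
Then Pb = 122.5 − 0.125·164 = 102 and Ps = 45 + 0.5·164 = 127.
ΔCS = ½(124 + 164)(107 − 102) = 720; ΔPS = ½(124 + 164)(127 − 107) = 2880.
Government spending = 25 × 164 = 4100.
Net change = 720 + 2880 − 4100 = -500. The loss equals the DWL triangle ½·25·40.

Net change in total surplus = -€500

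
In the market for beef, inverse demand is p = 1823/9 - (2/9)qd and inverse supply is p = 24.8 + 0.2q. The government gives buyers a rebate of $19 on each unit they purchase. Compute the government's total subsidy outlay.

Pre-subsidy: 1823/9 - (2/9)q = 24.8 + 0.2q gives q* = 421 and p* = 109.
With the rebate, buyers effectively pay pb = ps − 19, where ps is the price sellers receive.
On the curves, pb = 1823/9 - (2/9)q and ps = 24.8 + 0.2q; the wedge ps − pb = 19 gives 24.8 + 0.2q − (1823/9 - (2/9)q) = 19, so q' = 466.
Then pb = 1823/9 − (2/9)·466 = 99 and ps = 24.8 + 0.2·466 = 118.
Government outlay = subsidy × quantity = 19 × 466 = 8854.

Government cost = $8854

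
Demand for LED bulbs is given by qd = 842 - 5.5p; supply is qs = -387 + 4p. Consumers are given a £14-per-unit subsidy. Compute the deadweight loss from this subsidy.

Pre-subsidy: 842 - 5.5p = -387 + 4p gives p* = 2458/19, q* = 2479/19.
With the rebate, buyers effectively pay pb = ps − 14, where ps is the price sellers receive.
Demand in terms of ps becomes qd = 842 − 5.5(ps − 14) = 919 - 5.5ps. Setting this equal to supply: 919 - 5.5ps = -387 + 4ps, so ps = 2612/19.
Buyers pay pb = 2612/19 − 14 = 2346/19; q' = -387 + 4·(2612/19) = 3095/19.
The subsidy expands output by 3095/19 − 2479/19 = 616/19 past the efficient level; on those units the gap between marginal cost and willingness to pay runs from 0 up to 14.
DWL = ½ × 14 × 616/19 = 4312/19.

Deadweight loss = 4312/19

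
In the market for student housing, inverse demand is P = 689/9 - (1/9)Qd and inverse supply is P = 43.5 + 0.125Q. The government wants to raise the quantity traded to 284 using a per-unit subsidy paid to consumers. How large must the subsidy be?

At Q = 284, from the demand curve buyers pay Pb = 689/9 − (1/9)·284 = 45; from the supply curve sellers need Ps = 43.5 + 0.125·284 = 79.
The subsidy must fill the gap: s = Ps − Pb = 79 − 45 = 34.

Required subsidy s = 34 per unit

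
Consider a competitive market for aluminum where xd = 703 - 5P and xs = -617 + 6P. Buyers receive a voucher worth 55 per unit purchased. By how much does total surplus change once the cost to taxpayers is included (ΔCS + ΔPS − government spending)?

Pre-subsidy: 703 - 5P = -617 + 6P gives P* = 120, x* = 103.
With the rebate, buyers effectively pay Pb = Ps − 55, where Ps is the price sellers receive.
Demand in terms of Ps becomes xd = 703 − 5(Ps − 55) = 978 - 5Ps. Setting this equal to supply: 978 - 5Ps = -617 + 6Ps, so Ps = 145.
Buyers pay Pb = 145 − 55 = 90; x' = -617 + 6·145 = 253.
ΔCS = ½(103 + 253)(120 − 90) = 5340; ΔPS = ½(103 + 253)(145 − 120) = 4450.
Government spending = 55 × 253 = 13915.
Net change = 5340 + 4450 − 13915 = -4125. The loss equals the DWL triangle ½·55·150.

Net change in total surplus = -4125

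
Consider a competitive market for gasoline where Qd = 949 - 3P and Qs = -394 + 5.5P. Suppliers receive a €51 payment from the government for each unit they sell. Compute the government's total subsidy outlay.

Pre-subsidy: 949 - 3P = -394 + 5.5P gives P* = 158, Q* = 475.
With the subsidy, sellers receive Ps = Pb + 51 for each unit, where Pb is the price buyers pay.
Supply in terms of Pb becomes Qs = -394 + 5.5(Pb + 51) = -113.5 + 5.5Pb. Setting this equal to demand: 949 - 3Pb = -113.5 + 5.5Pb, so Pb = 125.
Sellers receive Ps = 125 + 51 = 176; Q' = 949 − 3·125 = 574.
Government outlay = subsidy × quantity = 51 × 574 = 29274.

Government cost = €29274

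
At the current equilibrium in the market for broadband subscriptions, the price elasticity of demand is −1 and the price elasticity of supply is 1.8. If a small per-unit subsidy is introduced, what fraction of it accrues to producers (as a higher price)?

For a small subsidy around the equilibrium, the benefit split depends on the relative slopes, which at a point are proportional to the elasticities.
Buyer share = εs/(εs + |εd|) = 1.8/(1.8 + 1) = 9/14; seller share = |εd|/(εs + |εd|) = 5/14.
So producers capture 5/14 of the subsidy.

Producer share = 5/14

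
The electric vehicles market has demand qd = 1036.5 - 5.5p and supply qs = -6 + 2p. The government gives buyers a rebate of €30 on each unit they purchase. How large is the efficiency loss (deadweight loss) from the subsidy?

Deadweight loss = €660

Pre-subsidy: 1036.5 - 5.5p = -6 + 2p gives p* = 139, q* = 272.
With the rebate, buyers effectively pay pb = ps − 30, where ps is the price sellers receive.
Demand in terms of ps becomes qd = 1036.5 − 5.5(ps − 30) = 1201.5 - 5.5ps. Setting this equal to supply: 1201.5 - 5.5ps = -6 + 2ps, so ps = 161.
Buyers pay pb = 161 − 30 = 131; q' = -6 + 2·161 = 316.
The subsidy expands output by 316 − 272 = 44 past the efficient level; on those units the gap between marginal cost and willingness to pay runs from 0 up to 30.
DWL = ½ × 30 × 44 = 660.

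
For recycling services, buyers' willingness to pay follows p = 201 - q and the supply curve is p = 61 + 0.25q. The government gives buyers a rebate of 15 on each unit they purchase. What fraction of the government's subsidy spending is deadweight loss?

Pre-subsidy: 201 - q = 61 + 0.25q gives q* = 112 and p* = 89.
With the rebate, buyers effectively pay pb = ps − 15, where ps is the price sellers receive.
On the curves, pb = 201 - q and ps = 61 + 0.25q; the wedge ps − pb = 15 gives 61 + 0.25q − (201 - q) = 15, so q' = 124.
Then pb = 201 − 1·124 = 77 and ps = 61 + 0.25·124 = 92.
ΔCS = ½(112 + 124)(89 − 77) = 1416; ΔPS = ½(112 + 124)(92 − 89) = 354.
Government spending = 15 × 124 = 1860.
DWL = ½ × 15 × (124 − 112) = 90; fraction = 90 / 1860 = 3/62.

DWL / government spending = 3/62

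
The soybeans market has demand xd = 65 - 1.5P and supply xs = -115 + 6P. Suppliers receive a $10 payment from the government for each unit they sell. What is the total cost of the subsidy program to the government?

Pre-subsidy: 65 - 1.5P = -115 + 6P gives P* = 24, x* = 29.
With the subsidy, sellers receive Ps = Pb + 10 for each unit, where Pb is the price buyers pay.
Supply in terms of Pb becomes xs = -115 + 6(Pb + 10) = -55 + 6Pb. Setting this equal to demand: 65 - 1.5Pb = -55 + 6Pb, so Pb = 16.
Sellers receive Ps = 16 + 10 = 26; x' = 65 − 1.5·16 = 41.
Government outlay = subsidy × quantity = 10 × 41 = 410.

Government cost = $410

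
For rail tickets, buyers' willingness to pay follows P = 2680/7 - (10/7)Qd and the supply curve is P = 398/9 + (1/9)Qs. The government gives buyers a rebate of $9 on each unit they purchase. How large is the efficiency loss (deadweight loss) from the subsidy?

Pre-subsidy: 2680/7 - (10/7)Q = 398/9 + (1/9)Q gives Q* = 21334/97 and P* = 6660/97.
With the rebate, buyers effectively pay Pb = Ps − 9, where Ps is the price sellers receive.
On the curves, Pb = 2680/7 - (10/7)Q and Ps = 398/9 + (1/9)Q; the wedge Ps − Pb = 9 gives 398/9 + (1/9)Q − (2680/7 - (10/7)Q) = 9, so Q' = 21901/97.
Then Pb = 2680/7 − (10/7)·(21901/97) = 5850/97 and Ps = 398/9 + (1/9)·(21901/97) = 6723/97.
The subsidy expands output by 21901/97 − 21334/97 = 567/97 past the efficient level; on those units the gap between marginal cost and willingness to pay runs from 0 up to 9.
DWL = ½ × 9 × 567/97 = 5103/194.

Deadweight loss = 5103/194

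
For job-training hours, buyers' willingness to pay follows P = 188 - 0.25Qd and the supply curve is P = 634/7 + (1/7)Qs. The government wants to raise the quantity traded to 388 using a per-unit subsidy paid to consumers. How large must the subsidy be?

Required subsidy s = 55 per unit

At Q = 388, from the demand curve buyers pay Pb = 188 − 0.25·388 = 91; from the supply curve sellers need Ps = 634/7 + (1/7)·388 = 146.
The subsidy must fill the gap: s = Ps − Pb = 146 − 91 = 55.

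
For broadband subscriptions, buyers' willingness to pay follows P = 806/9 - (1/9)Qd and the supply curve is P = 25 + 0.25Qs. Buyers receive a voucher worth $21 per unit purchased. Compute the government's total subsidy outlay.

Government cost = 64680/13

Pre-subsidy: 806/9 - (1/9)Q = 25 + 0.25Q gives Q* = 2324/13 and P* = 906/13.
With the rebate, buyers effectively pay Pb = Ps − 21, where Ps is the price sellers receive.
On the curves, Pb = 806/9 - (1/9)Q and Ps = 25 + 0.25Q; the wedge Ps − Pb = 21 gives 25 + 0.25Q − (806/9 - (1/9)Q) = 21, so Q' = 3080/13.
Then Pb = 806/9 − (1/9)·(3080/13) = 822/13 and Ps = 25 + 0.25·(3080/13) = 1095/13.
Government outlay = subsidy × quantity = 21 × 3080/13 = 64680/13.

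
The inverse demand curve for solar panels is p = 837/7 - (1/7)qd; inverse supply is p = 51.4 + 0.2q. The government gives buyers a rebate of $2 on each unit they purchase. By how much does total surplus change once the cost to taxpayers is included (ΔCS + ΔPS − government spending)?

Pre-subsidy: 837/7 - (1/7)q = 51.4 + 0.2q gives q* = 1193/6 and p* = 547/6.
With the rebate, buyers effectively pay pb = ps − 2, where ps is the price sellers receive.
On the curves, pb = 837/7 - (1/7)q and ps = 51.4 + 0.2q; the wedge ps − pb = 2 gives 51.4 + 0.2q − (837/7 - (1/7)q) = 2, so q' = 614/3.
Then pb = 837/7 − (1/7)·(614/3) = 271/3 and ps = 51.4 + 0.2·(614/3) = 277/3.
ΔCS = ½(1193/6 + 614/3)(547/6 − 271/3) = 168.125; ΔPS = ½(1193/6 + 614/3)(277/3 − 547/6) = 235.375.
Government spending = 2 × 614/3 = 1228/3.
Net change = 168.125 + 235.375 − 1228/3 = -35/6. The loss equals the DWL triangle ½·2·35/6.

Net change in total surplus = -35/6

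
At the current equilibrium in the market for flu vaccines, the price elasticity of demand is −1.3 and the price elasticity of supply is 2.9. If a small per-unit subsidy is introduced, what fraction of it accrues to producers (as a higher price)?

For a small subsidy around the equilibrium, the benefit split depends on the relative slopes, which at a point are proportional to the elasticities.
Buyer share = εs/(εs + |εd|) = 2.9/(2.9 + 1.3) = 29/42; seller share = |εd|/(εs + |εd|) = 13/42.
So producers capture 13/42 of the subsidy.

Producer share = 13/42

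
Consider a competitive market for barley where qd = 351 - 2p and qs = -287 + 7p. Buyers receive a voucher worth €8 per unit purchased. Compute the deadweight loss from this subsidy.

Pre-subsidy: 351 - 2p = -287 + 7p gives p* = 638/9, q* = 1883/9.
With the rebate, buyers effectively pay pb = ps − 8, where ps is the price sellers receive.
Demand in terms of ps becomes qd = 351 − 2(ps − 8) = 367 - 2ps. Setting this equal to supply: 367 - 2ps = -287 + 7ps, so ps = 218/3.
Buyers pay pb = 218/3 − 8 = 194/3; q' = -287 + 7·(218/3) = 665/3.
The subsidy expands output by 665/3 − 1883/9 = 112/9 past the efficient level; on those units the gap between marginal cost and willingness to pay runs from 0 up to 8.
DWL = ½ × 8 × 112/9 = 448/9.

Deadweight loss = 448/9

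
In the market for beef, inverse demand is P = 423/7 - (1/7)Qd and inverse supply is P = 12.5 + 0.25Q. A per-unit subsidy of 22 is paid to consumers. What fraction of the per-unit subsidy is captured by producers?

Pre-subsidy: 423/7 - (1/7)Q = 12.5 + 0.25Q gives Q* = 122 and P* = 43.
With the rebate, buyers effectively pay Pb = Ps − 22, where Ps is the price sellers receive.
On the curves, Pb = 423/7 - (1/7)Q and Ps = 12.5 + 0.25Q; the wedge Ps − Pb = 22 gives 12.5 + 0.25Q − (423/7 - (1/7)Q) = 22, so Q' = 178.
Then Pb = 423/7 − (1/7)·178 = 35 and Ps = 12.5 + 0.25·178 = 57.
Buyers' price falls by P* − Pb = 43 − 35 = 8; sellers' price rises by Ps − P* = 57 − 43 = 14.
So producers capture 14/22 = 7/11 of each unit of subsidy.

Producer share = 7/11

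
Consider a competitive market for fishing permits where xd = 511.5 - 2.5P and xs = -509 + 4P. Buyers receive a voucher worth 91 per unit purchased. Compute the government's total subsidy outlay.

Pre-subsidy: 511.5 - 2.5P = -509 + 4P gives P* = 157, x* = 119.
With the rebate, buyers effectively pay Pb = Ps − 91, where Ps is the price sellers receive.
Demand in terms of Ps becomes xd = 511.5 − 2.5(Ps − 91) = 739 - 2.5Ps. Setting this equal to supply: 739 - 2.5Ps = -509 + 4Ps, so Ps = 192.
Buyers pay Pb = 192 − 91 = 101; x' = -509 + 4·192 = 259.
Government outlay = subsidy × quantity = 91 × 259 = 23569.

Government cost = 23569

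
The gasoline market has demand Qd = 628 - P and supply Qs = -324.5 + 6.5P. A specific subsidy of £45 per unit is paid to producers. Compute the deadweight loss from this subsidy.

Pre-subsidy: 628 - P = -324.5 + 6.5P gives P* = 127, Q* = 501.
With the subsidy, sellers receive Ps = Pb + 45 for each unit, where Pb is the price buyers pay.
Supply in terms of Pb becomes Qs = -324.5 + 6.5(Pb + 45) = -32 + 6.5Pb. Setting this equal to demand: 628 - Pb = -32 + 6.5Pb, so Pb = 88.
Sellers receive Ps = 88 + 45 = 133; Q' = 628 − 1·88 = 540.
The subsidy expands output by 540 − 501 = 39 past the efficient level; on those units the gap between marginal cost and willingness to pay runs from 0 up to 45.
DWL = ½ × 45 × 39 = 877.5.

Deadweight loss = £877.5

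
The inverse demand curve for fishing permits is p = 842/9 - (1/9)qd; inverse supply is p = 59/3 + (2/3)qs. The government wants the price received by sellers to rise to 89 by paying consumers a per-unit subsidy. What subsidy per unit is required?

Required subsidy s = 7 per unit

At a seller price of 89, quantity supplied is -29.5 + 1.5·89 = 104.
Buyers absorb 104 only when they pay pb = 842/9 − (1/9)·104 = 82.
s = ps − pb = 89 − 82 = 7.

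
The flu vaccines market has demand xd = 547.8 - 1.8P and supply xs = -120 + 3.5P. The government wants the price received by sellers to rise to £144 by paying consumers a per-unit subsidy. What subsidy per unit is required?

At a seller price of 144, quantity supplied is -120 + 3.5·144 = 384.
Buyers absorb 384 only when they pay Pb with 547.8 − 1.8·Pb = 384, i.e. Pb = 91.
s = Ps − Pb = 144 − 91 = 53.

Required subsidy s = £53 per unit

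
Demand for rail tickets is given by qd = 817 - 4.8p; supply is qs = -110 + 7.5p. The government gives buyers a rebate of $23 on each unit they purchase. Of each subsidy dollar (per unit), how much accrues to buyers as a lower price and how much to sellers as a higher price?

Pre-subsidy: 817 - 4.8p = -110 + 7.5p gives p* = 3090/41, q* = 18665/41.
With the rebate, buyers effectively pay pb = ps − 23, where ps is the price sellers receive.
Demand in terms of ps becomes qd = 817 − 4.8(ps − 23) = 927.4 - 4.8ps. Setting this equal to supply: 927.4 - 4.8ps = -110 + 7.5ps, so ps = 3458/41.
Buyers pay pb = 3458/41 − 23 = 2515/41; q' = -110 + 7.5·(3458/41) = 21425/41.
Buyers' price falls by p* − pb = 3090/41 − 2515/41 = 575/41; sellers' price rises by ps − p* = 3458/41 − 3090/41 = 368/41.

Buyers gain 575/41 per unit; sellers gain 368/41 per unit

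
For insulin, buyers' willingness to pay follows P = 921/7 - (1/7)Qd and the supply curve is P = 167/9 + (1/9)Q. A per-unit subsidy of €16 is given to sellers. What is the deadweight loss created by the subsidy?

Deadweight loss = €504

Pre-subsidy: 921/7 - (1/7)Q = 167/9 + (1/9)Q gives Q* = 445 and P* = 68.
With the subsidy, sellers receive Ps = Pb + 16 for each unit, where Pb is the price buyers pay.
On the curves, Pb = 921/7 - (1/7)Q and Ps = 167/9 + (1/9)Q; the wedge Ps − Pb = 16 gives 167/9 + (1/9)Q − (921/7 - (1/7)Q) = 16, so Q' = 508.
Then Pb = 921/7 − (1/7)·508 = 59 and Ps = 167/9 + (1/9)·508 = 75.
The subsidy expands output by 508 − 445 = 63 past the efficient level; on those units the gap between marginal cost and willingness to pay runs from 0 up to 16.
DWL = ½ × 16 × 63 = 504.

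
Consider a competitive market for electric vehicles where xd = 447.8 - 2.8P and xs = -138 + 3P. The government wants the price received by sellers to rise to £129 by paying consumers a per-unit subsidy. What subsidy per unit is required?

At a seller price of 129, quantity supplied is -138 + 3·129 = 249.
Buyers absorb 249 only when they pay Pb with 447.8 − 2.8·Pb = 249, i.e. Pb = 71.
s = Ps − Pb = 129 − 71 = 58.

Required subsidy s = £58 per unit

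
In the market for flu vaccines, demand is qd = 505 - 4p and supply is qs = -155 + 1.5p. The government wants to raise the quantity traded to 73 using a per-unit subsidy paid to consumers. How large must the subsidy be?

At q = 73, invert demand for the buyer price: pb = (505 − 73)/4 = 108; invert supply for the seller price: ps = (73 − (-155))/1.5 = 152.
The subsidy must fill the gap: s = ps − pb = 152 − 108 = 44.

Required subsidy s = 44 per unit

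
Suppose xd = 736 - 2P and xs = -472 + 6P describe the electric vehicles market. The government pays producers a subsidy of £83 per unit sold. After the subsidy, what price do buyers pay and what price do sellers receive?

Pre-subsidy: 736 - 2P = -472 + 6P gives P* = 151, x* = 434.
With the subsidy, sellers receive Ps = Pb + 83 for each unit, where Pb is the price buyers pay.
Supply in terms of Pb becomes xs = -472 + 6(Pb + 83) = 26 + 6Pb. Setting this equal to demand: 736 - 2Pb = 26 + 6Pb, so Pb = 88.75.
Sellers receive Ps = 88.75 + 83 = 171.75; x' = 736 − 2·88.75 = 558.5.

Buyers pay £88.75; sellers receive £171.75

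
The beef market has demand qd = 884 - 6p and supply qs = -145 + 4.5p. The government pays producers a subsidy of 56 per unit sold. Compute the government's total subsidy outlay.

Pre-subsidy: 884 - 6p = -145 + 4.5p gives p* = 98, q* = 296.
With the subsidy, sellers receive ps = pb + 56 for each unit, where pb is the price buyers pay.
Supply in terms of pb becomes qs = -145 + 4.5(pb + 56) = 107 + 4.5pb. Setting this equal to demand: 884 - 6pb = 107 + 4.5pb, so pb = 74.
Sellers receive ps = 74 + 56 = 130; q' = 884 − 6·74 = 440.
Government outlay = subsidy × quantity = 56 × 440 = 24640.

Government cost = 24640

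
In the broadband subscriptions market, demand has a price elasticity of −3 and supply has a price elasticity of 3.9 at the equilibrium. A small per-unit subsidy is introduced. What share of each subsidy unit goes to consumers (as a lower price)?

For a small subsidy around the equilibrium, the benefit split depends on the relative slopes, which at a point are proportional to the elasticities.
Buyer share = εs/(εs + |εd|) = 3.9/(3.9 + 3) = 13/23; seller share = |εd|/(εs + |εd|) = 10/23.

Consumer share = 13/23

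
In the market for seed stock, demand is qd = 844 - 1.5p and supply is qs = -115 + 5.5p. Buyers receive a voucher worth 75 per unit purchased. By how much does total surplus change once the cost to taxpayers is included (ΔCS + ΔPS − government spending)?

Pre-subsidy: 844 - 1.5p = -115 + 5.5p gives p* = 137, q* = 638.5.
With the rebate, buyers effectively pay pb = ps − 75, where ps is the price sellers receive.
Demand in terms of ps becomes qd = 844 − 1.5(ps − 75) = 956.5 - 1.5ps. Setting this equal to supply: 956.5 - 1.5ps = -115 + 5.5ps, so ps = 2143/14.
Buyers pay pb = 2143/14 − 75 = 1093/14; q' = -115 + 5.5·(2143/14) = 20353/28.
ΔCS = ½(638.5 + 20353/28)(137 − 1093/14) = 31540575/784; ΔPS = ½(638.5 + 20353/28)(2143/14 − 137) = 8601975/784.
Government spending = 75 × 20353/28 = 1526475/28.
Net change = 31540575/784 + 8601975/784 − 1526475/28 = -185625/56. The loss equals the DWL triangle ½·75·2475/28.

Net change in total surplus = -185625/56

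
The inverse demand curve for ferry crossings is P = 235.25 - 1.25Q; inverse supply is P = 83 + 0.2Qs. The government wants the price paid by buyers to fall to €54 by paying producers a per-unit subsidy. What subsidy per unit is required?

At a buyer price of 54, quantity demanded is 188.2 − 0.8·54 = 145.
Sellers supply 145 only when they receive Ps = 83 + 0.2·145 = 112.
s = Ps − Pb = 112 − 54 = 58.

Required subsidy s = €58 per unit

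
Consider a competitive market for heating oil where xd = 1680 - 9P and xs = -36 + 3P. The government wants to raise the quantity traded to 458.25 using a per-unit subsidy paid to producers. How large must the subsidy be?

At x = 458.25, invert demand for the buyer price: Pb = (1680 − 458.25)/9 = 135.75; invert supply for the seller price: Ps = (458.25 − (-36))/3 = 164.75.
The subsidy must fill the gap: s = Ps − Pb = 164.75 − 135.75 = 29.

Required subsidy s = 29 per unit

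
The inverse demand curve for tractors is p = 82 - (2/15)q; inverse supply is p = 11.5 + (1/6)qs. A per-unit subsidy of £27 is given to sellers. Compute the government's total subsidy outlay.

Pre-subsidy: 82 - (2/15)q = 11.5 + (1/6)q gives q* = 235 and p* = 152/3.
With the subsidy, sellers receive ps = pb + 27 for each unit, where pb is the price buyers pay.
On the curves, pb = 82 - (2/15)q and ps = 11.5 + (1/6)q; the wedge ps − pb = 27 gives 11.5 + (1/6)q − (82 - (2/15)q) = 27, so q' = 325.
Then pb = 82 − (2/15)·325 = 116/3 and ps = 11.5 + (1/6)·325 = 197/3.
Government outlay = subsidy × quantity = 27 × 325 = 8775.

Government cost = £8775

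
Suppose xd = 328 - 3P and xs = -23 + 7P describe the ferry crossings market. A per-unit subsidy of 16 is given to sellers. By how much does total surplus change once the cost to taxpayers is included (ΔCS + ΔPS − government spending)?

Net change in total surplus = -268.8

Pre-subsidy: 328 - 3P = -23 + 7P gives P* = 35.1, x* = 222.7.
With the subsidy, sellers receive Ps = Pb + 16 for each unit, where Pb is the price buyers pay.
Supply in terms of Pb becomes xs = -23 + 7(Pb + 16) = 89 + 7Pb. Setting this equal to demand: 328 - 3Pb = 89 + 7Pb, so Pb = 23.9.
Sellers receive Ps = 23.9 + 16 = 39.9; x' = 328 − 3·23.9 = 256.3.
ΔCS = ½(222.7 + 256.3)(35.1 − 23.9) = 2682.4; ΔPS = ½(222.7 + 256.3)(39.9 − 35.1) = 1149.6.
Government spending = 16 × 256.3 = 4100.8.
Net change = 2682.4 + 1149.6 − 4100.8 = -268.8. The loss equals the DWL triangle ½·16·33.6.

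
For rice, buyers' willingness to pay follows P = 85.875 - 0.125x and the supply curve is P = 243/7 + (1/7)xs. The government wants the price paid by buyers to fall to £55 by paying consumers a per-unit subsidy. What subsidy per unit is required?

Required subsidy s = £15 per unit

At a buyer price of 55, quantity demanded is 687 − 8·55 = 247.
Sellers supply 247 only when they receive Ps = 243/7 + (1/7)·247 = 70.
s = Ps − Pb = 70 − 55 = 15.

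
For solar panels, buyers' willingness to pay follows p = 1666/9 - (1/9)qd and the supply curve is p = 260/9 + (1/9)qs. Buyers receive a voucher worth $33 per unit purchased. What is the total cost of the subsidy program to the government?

Pre-subsidy: 1666/9 - (1/9)q = 260/9 + (1/9)q gives q* = 703 and p* = 107.
With the rebate, buyers effectively pay pb = ps − 33, where ps is the price sellers receive.
On the curves, pb = 1666/9 - (1/9)q and ps = 260/9 + (1/9)q; the wedge ps − pb = 33 gives 260/9 + (1/9)q − (1666/9 - (1/9)q) = 33, so q' = 851.5.
Then pb = 1666/9 − (1/9)·851.5 = 90.5 and ps = 260/9 + (1/9)·851.5 = 123.5.
Government outlay = subsidy × quantity = 33 × 851.5 = 28099.5.

Government cost = $28099.5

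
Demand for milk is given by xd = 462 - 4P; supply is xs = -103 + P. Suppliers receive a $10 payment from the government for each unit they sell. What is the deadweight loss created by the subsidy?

Pre-subsidy: 462 - 4P = -103 + P gives P* = 113, x* = 10.
With the subsidy, sellers receive Ps = Pb + 10 for each unit, where Pb is the price buyers pay.
Supply in terms of Pb becomes xs = -103 + 1(Pb + 10) = -93 + Pb. Setting this equal to demand: 462 - 4Pb = -93 + Pb, so Pb = 111.
Sellers receive Ps = 111 + 10 = 121; x' = 462 − 4·111 = 18.
The subsidy expands output by 18 − 10 = 8 past the efficient level; on those units the gap between marginal cost and willingness to pay runs from 0 up to 10.
DWL = ½ × 10 × 8 = 40.

Deadweight loss = $40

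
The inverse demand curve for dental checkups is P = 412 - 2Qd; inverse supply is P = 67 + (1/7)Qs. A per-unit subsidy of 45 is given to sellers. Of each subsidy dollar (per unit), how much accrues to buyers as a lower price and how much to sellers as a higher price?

Buyers gain 42 per unit; sellers gain 3 per unit

Pre-subsidy: 412 - 2Q = 67 + (1/7)Q gives Q* = 161 and P* = 90.
With the subsidy, sellers receive Ps = Pb + 45 for each unit, where Pb is the price buyers pay.
On the curves, Pb = 412 - 2Q and Ps = 67 + (1/7)Q; the wedge Ps − Pb = 45 gives 67 + (1/7)Q − (412 - 2Q) = 45, so Q' = 182.
Then Pb = 412 − 2·182 = 48 and Ps = 67 + (1/7)·182 = 93.
Buyers' price falls by P* − Pb = 90 − 48 = 42; sellers' price rises by Ps − P* = 93 − 90 = 3.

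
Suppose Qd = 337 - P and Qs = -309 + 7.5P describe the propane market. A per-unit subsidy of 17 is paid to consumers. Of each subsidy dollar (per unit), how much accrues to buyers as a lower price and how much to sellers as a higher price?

Buyers gain 15 per unit; sellers gain 2 per unit

Pre-subsidy: 337 - P = -309 + 7.5P gives P* = 76, Q* = 261.
With the rebate, buyers effectively pay Pb = Ps − 17, where Ps is the price sellers receive.
Demand in terms of Ps becomes Qd = 337 − 1(Ps − 17) = 354 - Ps. Setting this equal to supply: 354 - Ps = -309 + 7.5Ps, so Ps = 78.
Buyers pay Pb = 78 − 17 = 61; Q' = -309 + 7.5·78 = 276.
Buyers' price falls by P* − Pb = 76 − 61 = 15; sellers' price rises by Ps − P* = 78 − 76 = 2.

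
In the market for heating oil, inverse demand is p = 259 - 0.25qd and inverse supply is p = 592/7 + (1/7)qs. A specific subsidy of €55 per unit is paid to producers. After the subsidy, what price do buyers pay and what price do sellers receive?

Buyers pay €113; sellers receive €168

Pre-subsidy: 259 - 0.25q = 592/7 + (1/7)q gives q* = 444 and p* = 148.
With the subsidy, sellers receive ps = pb + 55 for each unit, where pb is the price buyers pay.
On the curves, pb = 259 - 0.25q and ps = 592/7 + (1/7)q; the wedge ps − pb = 55 gives 592/7 + (1/7)q − (259 - 0.25q) = 55, so q' = 584.
Then pb = 259 − 0.25·584 = 113 and ps = 592/7 + (1/7)·584 = 168.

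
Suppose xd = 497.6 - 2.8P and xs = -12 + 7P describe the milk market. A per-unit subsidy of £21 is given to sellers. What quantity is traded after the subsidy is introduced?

x' = 394

Pre-subsidy: 497.6 - 2.8P = -12 + 7P gives P* = 52, x* = 352.
With the subsidy, sellers receive Ps = Pb + 21 for each unit, where Pb is the price buyers pay.
Supply in terms of Pb becomes xs = -12 + 7(Pb + 21) = 135 + 7Pb. Setting this equal to demand: 497.6 - 2.8Pb = 135 + 7Pb, so Pb = 37.
Sellers receive Ps = 37 + 21 = 58; x' = 497.6 − 2.8·37 = 394.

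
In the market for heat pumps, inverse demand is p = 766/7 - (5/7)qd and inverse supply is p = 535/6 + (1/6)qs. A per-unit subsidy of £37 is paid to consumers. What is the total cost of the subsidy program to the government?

Pre-subsidy: 766/7 - (5/7)q = 535/6 + (1/6)q gives q* = 23 and p* = 93.
With the rebate, buyers effectively pay pb = ps − 37, where ps is the price sellers receive.
On the curves, pb = 766/7 - (5/7)q and ps = 535/6 + (1/6)q; the wedge ps − pb = 37 gives 535/6 + (1/6)q − (766/7 - (5/7)q) = 37, so q' = 65.
Then pb = 766/7 − (5/7)·65 = 63 and ps = 535/6 + (1/6)·65 = 100.
Government outlay = subsidy × quantity = 37 × 65 = 2405.

Government cost = £2405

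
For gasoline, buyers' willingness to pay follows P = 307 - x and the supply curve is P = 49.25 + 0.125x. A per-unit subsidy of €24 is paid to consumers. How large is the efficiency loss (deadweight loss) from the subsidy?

Pre-subsidy: 307 - x = 49.25 + 0.125x gives x* = 2062/9 and P* = 701/9.
With the rebate, buyers effectively pay Pb = Ps − 24, where Ps is the price sellers receive.
On the curves, Pb = 307 - x and Ps = 49.25 + 0.125x; the wedge Ps − Pb = 24 gives 49.25 + 0.125x − (307 - x) = 24, so x' = 2254/9.
Then Pb = 307 − 1·(2254/9) = 509/9 and Ps = 49.25 + 0.125·(2254/9) = 725/9.
The subsidy expands output by 2254/9 − 2062/9 = 64/3 past the efficient level; on those units the gap between marginal cost and willingness to pay runs from 0 up to 24.
DWL = ½ × 24 × 64/3 = 256.

Deadweight loss = €256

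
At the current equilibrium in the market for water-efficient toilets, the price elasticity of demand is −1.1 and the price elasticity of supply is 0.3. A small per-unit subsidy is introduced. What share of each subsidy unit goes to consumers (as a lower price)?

Consumer share = 3/14

For a small subsidy around the equilibrium, the benefit split depends on the relative slopes, which at a point are proportional to the elasticities.
Buyer share = εs/(εs + |εd|) = 0.3/(0.3 + 1.1) = 3/14; seller share = |εd|/(εs + |εd|) = 11/14.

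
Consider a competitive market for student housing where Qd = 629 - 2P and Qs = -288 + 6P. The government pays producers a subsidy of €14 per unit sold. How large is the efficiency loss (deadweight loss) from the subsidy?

Pre-subsidy: 629 - 2P = -288 + 6P gives P* = 114.625, Q* = 399.75.
With the subsidy, sellers receive Ps = Pb + 14 for each unit, where Pb is the price buyers pay.
Supply in terms of Pb becomes Qs = -288 + 6(Pb + 14) = -204 + 6Pb. Setting this equal to demand: 629 - 2Pb = -204 + 6Pb, so Pb = 104.125.
Sellers receive Ps = 104.125 + 14 = 118.125; Q' = 629 − 2·104.125 = 420.75.
The subsidy expands output by 420.75 − 399.75 = 21 past the efficient level; on those units the gap between marginal cost and willingness to pay runs from 0 up to 14.
DWL = ½ × 14 × 21 = 147.

Deadweight loss = €147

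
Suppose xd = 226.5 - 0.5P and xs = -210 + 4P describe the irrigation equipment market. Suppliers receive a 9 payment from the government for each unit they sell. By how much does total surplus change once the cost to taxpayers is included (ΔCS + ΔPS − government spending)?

Pre-subsidy: 226.5 - 0.5P = -210 + 4P gives P* = 97, x* = 178.
With the subsidy, sellers receive Ps = Pb + 9 for each unit, where Pb is the price buyers pay.
Supply in terms of Pb becomes xs = -210 + 4(Pb + 9) = -174 + 4Pb. Setting this equal to demand: 226.5 - 0.5Pb = -174 + 4Pb, so Pb = 89.
Sellers receive Ps = 89 + 9 = 98; x' = 226.5 − 0.5·89 = 182.
ΔCS = ½(178 + 182)(97 − 89) = 1440; ΔPS = ½(178 + 182)(98 − 97) = 180.
Government spending = 9 × 182 = 1638.
Net change = 1440 + 180 − 1638 = -18. The loss equals the DWL triangle ½·9·4.

Net change in total surplus = -18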